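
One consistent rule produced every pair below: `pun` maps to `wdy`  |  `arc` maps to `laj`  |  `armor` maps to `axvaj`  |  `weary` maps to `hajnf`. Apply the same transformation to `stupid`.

mrydcb

The output letters match the input read backwards, each shifted +9: pun reversed is nup. Two steps: reverse the string, then apply a Caesar shift of +9.
Applying it to stupid: reverse → diputs; then shift: d+9=m, i+9=r, p+9=y, u+9=d, t+9=c, s+9=b.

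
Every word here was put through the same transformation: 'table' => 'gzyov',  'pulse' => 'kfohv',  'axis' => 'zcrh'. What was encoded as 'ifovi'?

ruler

Each pair mirrors across the alphabet (t↔g, a↔z, b↔y): positions sum to 25. This is the alphabet-reversal cipher (Atbash): a becomes z, b becomes y, etc.
Reversing it on ifovi: i↔r, f↔u, o↔l, v↔e, i↔r.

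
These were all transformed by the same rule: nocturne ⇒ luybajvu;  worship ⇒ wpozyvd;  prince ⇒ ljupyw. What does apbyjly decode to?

recruit

The output letters match the input read backwards, each shifted +7: nocturne reversed is enrutcon. The word is reversed, then every letter is shifted forward by 7.
Reversing it on apbyjly: shift back: a−7=t, p−7=i, b−7=u, y−7=r, j−7=c, l−7=e, y−7=r → tiurcer; then reverse → recruit.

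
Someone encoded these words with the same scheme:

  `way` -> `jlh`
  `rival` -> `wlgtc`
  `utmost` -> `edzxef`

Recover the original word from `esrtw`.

The output letters match the input read backwards, each shifted +11: way reversed is yaw. The word is reversed, then every letter is shifted forward by 11.
Decoding esrtw: shift back: e−11=t, s−11=h, r−11=g, t−11=i, w−11=l → thgil; then reverse → light.

light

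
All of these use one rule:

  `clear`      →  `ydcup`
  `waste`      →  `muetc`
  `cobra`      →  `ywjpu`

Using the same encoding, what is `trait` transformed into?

c(2)→y(24) and l(11)→d(3) fit y≡15x+20 (mod 26); the inverse of 15 mod 26 is 7. Treating letters as 0–25, the rule is x ↦ 15x + 20 (mod 26).
For trait: t(19)→15·19+20≡19=t; r(17)→15·17+20≡15=p; a(0)→15·0+20≡20=u; i(8)→15·8+20≡10=k; t(19)→15·19+20≡19=t (all mod 26).

tpukt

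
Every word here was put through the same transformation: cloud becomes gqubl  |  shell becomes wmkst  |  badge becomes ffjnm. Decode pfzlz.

later

In cloud: c→g is +4, l→q is +5, o→u is +6, u→b is +7 — the shift increases by 1 each position. Each letter shifts forward by (position + 4), i.e. 4, 5, 6, … — the shift grows by one for each successive letter.
Undoing it on pfzlz: p−4=l, f−5=a, z−6=t, l−7=e, z−8=r.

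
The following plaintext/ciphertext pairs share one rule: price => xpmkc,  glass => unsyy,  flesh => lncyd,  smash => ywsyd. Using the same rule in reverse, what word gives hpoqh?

trout

p(15)→x(23) and r(17)→p(15) fit y≡9x+18 (mod 26); the inverse of 9 mod 26 is 3. Each letter's alphabet position (a=0..z=25) is mapped through 9·x+18 mod 26 — an affine cipher.
Undoing it on hpoqh: h(7)→3·(7−18)≡19=t; p(15)→3·(15−18)≡17=r; o(14)→3·(14−18)≡14=o; q(16)→3·(16−18)≡20=u; h(7)→3·(7−18)≡19=t (all mod 26).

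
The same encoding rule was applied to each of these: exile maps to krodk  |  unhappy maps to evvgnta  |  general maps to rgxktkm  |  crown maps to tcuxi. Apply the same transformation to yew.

The output letters match the input read backwards, each shifted +6: exile reversed is elixe. Two steps: reverse the string, then apply a Caesar shift of +6.
For yew: reverse → wey; then shift: w+6=c, e+6=k, y+6=e.

cke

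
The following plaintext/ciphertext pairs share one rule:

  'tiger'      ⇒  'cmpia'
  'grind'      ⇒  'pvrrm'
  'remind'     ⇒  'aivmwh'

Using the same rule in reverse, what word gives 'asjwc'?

Shifts by position in tiger: pos 0: t→c (+9), pos 1: i→m (+4), pos 2: g→p (+9), pos 3: e→i (+4) — repeating every 2. It's a Vigenère-style cipher with numeric key [9,4]: position i shifts by key[i mod 2].
Undoing it on asjwc: a−9=r, s−4=o, j−9=a, w−4=s, c−9=t.

roast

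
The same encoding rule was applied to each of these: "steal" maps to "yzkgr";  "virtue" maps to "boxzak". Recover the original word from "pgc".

Compare letters: s→y is +6, t→z is +6, e→k is +6 — a constant shift. It's a constant shift of +6 (ROT6).
Decoding pgc: p−6=j, g−6=a, c−6=w.

jaw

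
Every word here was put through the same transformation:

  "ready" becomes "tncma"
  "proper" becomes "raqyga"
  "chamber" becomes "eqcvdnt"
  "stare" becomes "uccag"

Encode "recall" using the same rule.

tnejnu

The shifts repeat in a cycle of length 2: positions 0,1,… shift by +2, +9, then the pattern repeats.
For recall: r+2=t, e+9=n, c+2=e, a+9=j, l+2=n, l+9=u.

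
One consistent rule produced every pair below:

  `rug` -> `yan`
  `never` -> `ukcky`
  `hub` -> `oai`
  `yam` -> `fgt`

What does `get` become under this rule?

The shift depends on letter class: consonant r→y is +7, but vowel u→a is +6. Vowels shift forward by 6 and consonants shift forward by 7.
For get: g(cons)+7=n, e(vowel)+6=k, t(cons)+7=a.

nka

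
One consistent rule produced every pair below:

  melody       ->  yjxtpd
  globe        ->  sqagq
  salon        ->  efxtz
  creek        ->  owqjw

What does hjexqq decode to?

vessel

Shifts by position in melody: pos 0: m→y (+12), pos 1: e→j (+5), pos 2: l→x (+12), pos 3: o→t (+5) — repeating every 2. The shifts repeat in a cycle of length 2: positions 0,1,… shift by +12, +5, then the pattern repeats.
Reversing it on hjexqq: h−12=v, j−5=e, e−12=s, x−5=s, q−12=e, q−5=l.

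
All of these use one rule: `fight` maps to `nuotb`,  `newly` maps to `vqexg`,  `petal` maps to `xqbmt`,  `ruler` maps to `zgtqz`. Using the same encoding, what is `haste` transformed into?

pmafm

A repeating key of period 2 is used — shifts +8, +12 over and over.
For haste: h+8=p, a+12=m, s+8=a, t+12=f, e+8=m.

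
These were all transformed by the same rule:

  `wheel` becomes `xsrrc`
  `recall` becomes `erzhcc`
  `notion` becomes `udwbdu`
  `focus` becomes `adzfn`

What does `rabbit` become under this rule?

w(22)→x(23) and h(7)→s(18) fit y≡9x+7 (mod 26); the inverse of 9 mod 26 is 3. This is an affine cipher: with a=0,…,z=25, each position x becomes (9x+7) mod 26.
Applying it to rabbit: r(17)→9·17+7≡4=e; a(0)→9·0+7≡7=h; b(1)→9·1+7≡16=q; b(1)→9·1+7≡16=q; i(8)→9·8+7≡1=b; t(19)→9·19+7≡22=w (all mod 26).

ehqqbw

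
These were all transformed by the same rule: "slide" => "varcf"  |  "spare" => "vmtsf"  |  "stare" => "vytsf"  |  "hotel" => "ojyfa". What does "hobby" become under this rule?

s(18)→v(21) and l(11)→a(0) fit y≡3x+19 (mod 26); the inverse of 3 mod 26 is 9. Each letter's alphabet position (a=0..z=25) is mapped through 3·x+19 mod 26 — an affine cipher.
For hobby: h(7)→3·7+19≡14=o; o(14)→3·14+19≡9=j; b(1)→3·1+19≡22=w; b(1)→3·1+19≡22=w; y(24)→3·24+19≡13=n (all mod 26).

ojwwn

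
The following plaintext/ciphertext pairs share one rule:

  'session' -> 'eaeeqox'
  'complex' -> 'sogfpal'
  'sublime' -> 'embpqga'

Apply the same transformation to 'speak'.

s(18)→e(4) and e(4)→a(0) fit y≡17x+10 (mod 26); the inverse of 17 mod 26 is 23. Each letter's alphabet position (a=0..z=25) is mapped through 17·x+10 mod 26 — an affine cipher.
For speak: s(18)→17·18+10≡4=e; p(15)→17·15+10≡5=f; e(4)→17·4+10≡0=a; a(0)→17·0+10≡10=k; k(10)→17·10+10≡24=y (all mod 26).

efaky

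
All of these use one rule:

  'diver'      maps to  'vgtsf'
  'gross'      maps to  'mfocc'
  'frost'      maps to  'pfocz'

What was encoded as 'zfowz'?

trout

d(3)→v(21) and i(8)→g(6) fit y≡23x+4 (mod 26); the inverse of 23 mod 26 is 17. Treating letters as 0–25, the rule is x ↦ 23x + 4 (mod 26).
Decoding zfowz: z(25)→17·(25−4)≡19=t; f(5)→17·(5−4)≡17=r; o(14)→17·(14−4)≡14=o; w(22)→17·(22−4)≡20=u; z(25)→17·(25−4)≡19=t (all mod 26).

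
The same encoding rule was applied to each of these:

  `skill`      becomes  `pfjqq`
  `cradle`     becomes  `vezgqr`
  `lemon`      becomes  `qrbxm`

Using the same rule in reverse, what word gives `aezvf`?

track

s(18)→p(15) and k(10)→f(5) fit y≡11x+25 (mod 26); the inverse of 11 mod 26 is 19. Each letter's alphabet position (a=0..z=25) is mapped through 11·x+25 mod 26 — an affine cipher.
Undoing it on aezvf: a(0)→19·(0−25)≡19=t; e(4)→19·(4−25)≡17=r; z(25)→19·(25−25)≡0=a; v(21)→19·(21−25)≡2=c; f(5)→19·(5−25)≡10=k (all mod 26).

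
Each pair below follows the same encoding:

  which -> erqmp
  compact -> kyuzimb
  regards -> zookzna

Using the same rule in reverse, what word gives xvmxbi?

plenty

Shifts by position in which: pos 0: w→e (+8), pos 1: h→r (+10), pos 2: i→q (+8), pos 3: c→m (+10) — repeating every 2. It's a Vigenère-style cipher with numeric key [8,10]: position i shifts by key[i mod 2].
Undoing it on xvmxbi: x−8=p, v−10=l, m−8=e, x−10=n, b−8=t, i−10=y.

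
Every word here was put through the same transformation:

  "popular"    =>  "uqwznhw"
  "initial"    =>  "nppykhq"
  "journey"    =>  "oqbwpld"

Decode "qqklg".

Shifts by position in popular: pos 0: p→u (+5), pos 1: o→q (+2), pos 2: p→w (+7), pos 3: u→z (+5), pos 4: l→n (+2), pos 5: a→h (+7) — repeating every 3. It's a Vigenère-style cipher with numeric key [5,2,7]: position i shifts by key[i mod 3].
Undoing it on qqklg: q−5=l, q−2=o, k−7=d, l−5=g, g−2=e.

lodge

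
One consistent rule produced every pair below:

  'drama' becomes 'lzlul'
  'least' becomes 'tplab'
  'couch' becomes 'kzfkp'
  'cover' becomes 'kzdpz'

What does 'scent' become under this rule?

The shift depends on letter class: consonant d→l is +8, but vowel a→l is +11. The rule splits by letter class: vowels +11, consonants +8.
On scent: s(cons)+8=a, c(cons)+8=k, e(vowel)+11=p, n(cons)+8=v, t(cons)+8=b.

akpvb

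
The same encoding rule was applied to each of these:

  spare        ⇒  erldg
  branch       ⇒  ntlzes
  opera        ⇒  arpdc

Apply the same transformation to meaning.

yglzkys

A repeating key of period 3 is used — shifts +12, +2, +11 over and over.
On meaning: m+12=y, e+2=g, a+11=l, n+12=z, i+2=k, n+11=y, g+12=s.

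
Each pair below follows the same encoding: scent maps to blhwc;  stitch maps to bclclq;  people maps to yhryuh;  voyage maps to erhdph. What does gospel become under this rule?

prbyhu

The shift depends on letter class: consonant s→b is +9, but vowel e→h is +3. Two shifts are in play — +3 for a/e/i/o/u, +9 for every other letter.
Applying it to gospel: g(cons)+9=p, o(vowel)+3=r, s(cons)+9=b, p(cons)+9=y, e(vowel)+3=h, l(cons)+9=u.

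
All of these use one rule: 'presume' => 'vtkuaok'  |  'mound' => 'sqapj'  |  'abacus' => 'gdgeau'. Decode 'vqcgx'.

power

Shifts by position in presume: pos 0: p→v (+6), pos 1: r→t (+2), pos 2: e→k (+6), pos 3: s→u (+2) — repeating every 2. The shifts repeat in a cycle of length 2: positions 0,1,… shift by +6, +2, then the pattern repeats.
Undoing it on vqcgx: v−6=p, q−2=o, c−6=w, g−2=e, x−6=r.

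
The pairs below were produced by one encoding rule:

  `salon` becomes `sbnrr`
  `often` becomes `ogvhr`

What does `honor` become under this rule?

hpprv

In salon: s→s is +0, a→b is +1, l→n is +2, o→r is +3 — the shift increases by 1 each position. Each letter shifts forward by its position index (0, 1, 2, …) — the shift grows by one for each successive letter.
For honor: h+0=h, o+1=p, n+2=p, o+3=r, r+4=v.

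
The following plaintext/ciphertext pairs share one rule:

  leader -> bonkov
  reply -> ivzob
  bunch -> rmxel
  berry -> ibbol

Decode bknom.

The output letters match the input read backwards, each shifted +10: leader reversed is redael. Read the word backwards and shift each letter +10.
Reversing it on bknom: shift back: b−10=r, k−10=a, n−10=d, o−10=e, m−10=c → radec; then reverse → cedar.

cedar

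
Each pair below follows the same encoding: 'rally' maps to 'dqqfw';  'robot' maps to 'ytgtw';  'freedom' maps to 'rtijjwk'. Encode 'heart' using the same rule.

The output letters match the input read backwards, each shifted +5: rally reversed is yllar. Two steps: reverse the string, then apply a Caesar shift of +5.
Applying it to heart: reverse → traeh; then shift: t+5=y, r+5=w, a+5=f, e+5=j, h+5=m.

ywfjm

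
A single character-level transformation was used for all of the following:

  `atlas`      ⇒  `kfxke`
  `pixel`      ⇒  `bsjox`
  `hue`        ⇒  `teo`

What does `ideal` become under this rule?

The shift depends on letter class: consonant t→f is +12, but vowel a→k is +10. The rule splits by letter class: vowels +10, consonants +12.
On ideal: i(vowel)+10=s, d(cons)+12=p, e(vowel)+10=o, a(vowel)+10=k, l(cons)+12=x.

spokx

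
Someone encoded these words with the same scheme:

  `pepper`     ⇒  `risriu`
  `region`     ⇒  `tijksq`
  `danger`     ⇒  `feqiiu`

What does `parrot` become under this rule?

reutsw

Shifts by position in pepper: pos 0: p→r (+2), pos 1: e→i (+4), pos 2: p→s (+3), pos 3: p→r (+2), pos 4: e→i (+4), pos 5: r→u (+3) — repeating every 3. A repeating key of period 3 is used — shifts +2, +4, +3 over and over.
Applying it to parrot: p+2=r, a+4=e, r+3=u, r+2=t, o+4=s, t+3=w.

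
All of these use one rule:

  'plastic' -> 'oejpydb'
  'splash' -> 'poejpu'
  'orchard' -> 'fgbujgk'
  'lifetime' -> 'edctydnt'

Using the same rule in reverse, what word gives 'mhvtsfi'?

jukebox

p(15)→o(14) and l(11)→e(4) fit y≡9x+9 (mod 26); the inverse of 9 mod 26 is 3. Each letter's alphabet position (a=0..z=25) is mapped through 9·x+9 mod 26 — an affine cipher.
Decoding mhvtsfi: m(12)→3·(12−9)≡9=j; h(7)→3·(7−9)≡20=u; v(21)→3·(21−9)≡10=k; t(19)→3·(19−9)≡4=e; s(18)→3·(18−9)≡1=b; f(5)→3·(5−9)≡14=o; i(8)→3·(8−9)≡23=x (all mod 26).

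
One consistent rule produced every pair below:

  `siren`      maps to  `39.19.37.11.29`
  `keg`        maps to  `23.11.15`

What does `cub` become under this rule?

s(#19)→39 and i(#9)→19: differences scale by 2, so n = 2·pos + 1. With a=1..z=26, the number is 2·pos + 1.
Applying it to cub: c=3→7, u=21→43, b=2→5.

7.43.5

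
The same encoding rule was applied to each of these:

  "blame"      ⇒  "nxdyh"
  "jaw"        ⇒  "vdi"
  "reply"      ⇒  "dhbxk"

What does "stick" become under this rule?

eflow

The shift depends on letter class: consonant b→n is +12, but vowel a→d is +3. The rule splits by letter class: vowels +3, consonants +12.
For stick: s(cons)+12=e, t(cons)+12=f, i(vowel)+3=l, c(cons)+12=o, k(cons)+12=w.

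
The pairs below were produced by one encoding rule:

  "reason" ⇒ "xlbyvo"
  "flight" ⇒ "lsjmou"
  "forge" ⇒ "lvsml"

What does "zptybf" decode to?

tissue

Shifts by position in reason: pos 0: r→x (+6), pos 1: e→l (+7), pos 2: a→b (+1), pos 3: s→y (+6), pos 4: o→v (+7), pos 5: n→o (+1) — repeating every 3. The shifts repeat in a cycle of length 3: positions 0,1,… shift by +6, +7, +1, then the pattern repeats.
Decoding zptybf: z−6=t, p−7=i, t−1=s, y−6=s, b−7=u, f−1=e.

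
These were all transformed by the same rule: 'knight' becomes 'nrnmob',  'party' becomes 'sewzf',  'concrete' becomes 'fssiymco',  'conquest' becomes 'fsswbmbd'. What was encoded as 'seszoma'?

panther

Letter i (0-indexed) is shifted by i+3, so successive shifts are 3, 4, 5, ….
Undoing it on seszoma: s−3=p, e−4=a, s−5=n, z−6=t, o−7=h, m−8=e, a−9=r.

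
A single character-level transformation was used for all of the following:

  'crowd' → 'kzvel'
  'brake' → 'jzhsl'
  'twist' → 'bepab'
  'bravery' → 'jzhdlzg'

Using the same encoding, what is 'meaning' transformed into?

ulhvpvo

Two shifts are in play — +7 for a/e/i/o/u, +8 for every other letter.
For meaning: m(cons)+8=u, e(vowel)+7=l, a(vowel)+7=h, n(cons)+8=v, i(vowel)+7=p, n(cons)+8=v, g(cons)+8=o.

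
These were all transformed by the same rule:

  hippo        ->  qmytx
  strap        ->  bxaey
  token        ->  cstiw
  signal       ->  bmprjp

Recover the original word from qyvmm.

Shifts by position in hippo: pos 0: h→q (+9), pos 1: i→m (+4), pos 2: p→y (+9), pos 3: p→t (+4) — repeating every 2. The shifts repeat in a cycle of length 2: positions 0,1,… shift by +9, +4, then the pattern repeats.
Reversing it on qyvmm: q−9=h, y−4=u, v−9=m, m−4=i, m−9=d.

humid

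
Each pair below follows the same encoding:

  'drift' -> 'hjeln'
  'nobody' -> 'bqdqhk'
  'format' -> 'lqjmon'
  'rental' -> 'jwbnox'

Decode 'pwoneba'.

heating

d(3)→h(7) and r(17)→j(9) fit y≡15x+14 (mod 26); the inverse of 15 mod 26 is 7. Each letter's alphabet position (a=0..z=25) is mapped through 15·x+14 mod 26 — an affine cipher.
Decoding pwoneba: p(15)→7·(15−14)≡7=h; w(22)→7·(22−14)≡4=e; o(14)→7·(14−14)≡0=a; n(13)→7·(13−14)≡19=t; e(4)→7·(4−14)≡8=i; b(1)→7·(1−14)≡13=n; a(0)→7·(0−14)≡6=g (all mod 26).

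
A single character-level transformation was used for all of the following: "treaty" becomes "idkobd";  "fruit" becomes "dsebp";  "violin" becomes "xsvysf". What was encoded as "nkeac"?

squad

Two steps: reverse the string, then apply a Caesar shift of +10.
Undoing it on nkeac: shift back: n−10=d, k−10=a, e−10=u, a−10=q, c−10=s → dauqs; then reverse → squad.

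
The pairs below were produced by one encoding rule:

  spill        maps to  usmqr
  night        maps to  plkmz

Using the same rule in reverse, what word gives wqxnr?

In spill: s→u is +2, p→s is +3, i→m is +4, l→q is +5 — the shift increases by 1 each position. Letter i (0-indexed) is shifted by i+2, so successive shifts are 2, 3, 4, ….
Decoding wqxnr: w−2=u, q−3=n, x−4=t, n−5=i, r−6=l.

until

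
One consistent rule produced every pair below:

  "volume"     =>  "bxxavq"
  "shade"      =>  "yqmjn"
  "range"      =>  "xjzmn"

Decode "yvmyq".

smash

Shifts by position in volume: pos 0: v→b (+6), pos 1: o→x (+9), pos 2: l→x (+12), pos 3: u→a (+6), pos 4: m→v (+9), pos 5: e→q (+12) — repeating every 3. The shifts repeat in a cycle of length 3: positions 0,1,… shift by +6, +9, +12, then the pattern repeats.
Reversing it on yvmyq: y−6=s, v−9=m, m−12=a, y−6=s, q−9=h.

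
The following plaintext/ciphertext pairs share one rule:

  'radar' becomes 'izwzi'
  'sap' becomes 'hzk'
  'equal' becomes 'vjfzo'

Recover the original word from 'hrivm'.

siren

Each pair mirrors across the alphabet (r↔i, a↔z, d↔w): positions sum to 25. Each letter is replaced by its mirror in the alphabet: a↔z, b↔y, c↔x, and so on (the Atbash cipher).
Undoing it on hrivm: h↔s, r↔i, i↔r, v↔e, m↔n.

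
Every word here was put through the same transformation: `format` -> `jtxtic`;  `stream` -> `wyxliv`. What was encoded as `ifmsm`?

Letter i (0-indexed) is shifted by i+4, so successive shifts are 4, 5, 6, ….
Decoding ifmsm: i−4=e, f−5=a, m−6=g, s−7=l, m−8=e.

eagle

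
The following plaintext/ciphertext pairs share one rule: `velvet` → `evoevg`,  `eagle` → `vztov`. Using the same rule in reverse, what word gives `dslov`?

Each pair mirrors across the alphabet (v↔e, e↔v, l↔o): positions sum to 25. This is the alphabet-reversal cipher (Atbash): a becomes z, b becomes y, etc.
Decoding dslov: d↔w, s↔h, l↔o, o↔l, v↔e.

whole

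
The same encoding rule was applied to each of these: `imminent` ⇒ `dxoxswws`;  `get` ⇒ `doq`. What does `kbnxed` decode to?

The output letters match the input read backwards, each shifted +10: imminent reversed is tnenimmi. The word is reversed, then every letter is shifted forward by 10.
Reversing it on kbnxed: shift back: k−10=a, b−10=r, n−10=d, x−10=n, e−10=u, d−10=t → ardnut; then reverse → tundra.

tundra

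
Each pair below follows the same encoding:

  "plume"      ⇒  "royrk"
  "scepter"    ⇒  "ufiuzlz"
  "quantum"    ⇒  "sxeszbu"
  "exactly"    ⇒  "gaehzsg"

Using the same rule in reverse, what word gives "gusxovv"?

erosion

In plume: p→r is +2, l→o is +3, u→y is +4, m→r is +5 — the shift increases by 1 each position. Each letter shifts forward by (position + 2), i.e. 2, 3, 4, … — the shift grows by one for each successive letter.
Reversing it on gusxovv: g−2=e, u−3=r, s−4=o, x−5=s, o−6=i, v−7=o, v−8=n.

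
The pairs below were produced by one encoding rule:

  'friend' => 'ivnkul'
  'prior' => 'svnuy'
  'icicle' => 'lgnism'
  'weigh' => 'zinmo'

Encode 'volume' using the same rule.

ysqatm

In friend: f→i is +3, r→v is +4, i→n is +5, e→k is +6 — the shift increases by 1 each position. The shift increases by 1 at each position, starting from +3: 3, 4, 5, ….
Applying it to volume: v+3=y, o+4=s, l+5=q, u+6=a, m+7=t, e+8=m.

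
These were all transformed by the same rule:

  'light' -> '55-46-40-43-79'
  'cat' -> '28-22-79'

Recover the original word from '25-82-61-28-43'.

l(#12)→55 and i(#9)→46: differences scale by 3, so n = 3·pos + 19. The formula is n = 3×(alphabet index, a=1) + 19.
Reversing it on 25-82-61-28-43: 25→(25−19)÷3=2=b, 82→(82−19)÷3=21=u, 61→(61−19)÷3=14=n, 28→(28−19)÷3=3=c, 43→(43−19)÷3=8=h.

bunch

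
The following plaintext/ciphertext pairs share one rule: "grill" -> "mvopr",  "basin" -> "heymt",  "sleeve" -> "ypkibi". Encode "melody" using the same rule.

Shifts by position in grill: pos 0: g→m (+6), pos 1: r→v (+4), pos 2: i→o (+6), pos 3: l→p (+4) — repeating every 2. The shifts repeat in a cycle of length 2: positions 0,1,… shift by +6, +4, then the pattern repeats.
Applying it to melody: m+6=s, e+4=i, l+6=r, o+4=s, d+6=j, y+4=c.

sirsjc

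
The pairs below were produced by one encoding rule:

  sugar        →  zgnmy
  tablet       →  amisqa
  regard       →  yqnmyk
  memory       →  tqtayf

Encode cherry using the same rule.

The shift depends on letter class: consonant s→z is +7, but vowel u→g is +12. The rule splits by letter class: vowels +12, consonants +7.
For cherry: c(cons)+7=j, h(cons)+7=o, e(vowel)+12=q, r(cons)+7=y, r(cons)+7=y, y(cons)+7=f.

joqyyf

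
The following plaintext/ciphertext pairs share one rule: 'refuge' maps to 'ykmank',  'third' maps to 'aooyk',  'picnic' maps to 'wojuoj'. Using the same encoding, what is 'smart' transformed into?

ztgya

The shift depends on letter class: consonant r→y is +7, but vowel e→k is +6. Two shifts are in play — +6 for a/e/i/o/u, +7 for every other letter.
For smart: s(cons)+7=z, m(cons)+7=t, a(vowel)+6=g, r(cons)+7=y, t(cons)+7=a.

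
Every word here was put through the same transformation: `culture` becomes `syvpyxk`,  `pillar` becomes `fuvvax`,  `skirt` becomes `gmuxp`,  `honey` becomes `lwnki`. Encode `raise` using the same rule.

xaugk

c(2)→s(18) and u(20)→y(24) fit y≡9x+0 (mod 26); the inverse of 9 mod 26 is 3. This is an affine cipher: with a=0,…,z=25, each position x becomes (9x+0) mod 26.
Applying it to raise: r(17)→9·17+0≡23=x; a(0)→9·0+0≡0=a; i(8)→9·8+0≡20=u; s(18)→9·18+0≡6=g; e(4)→9·4+0≡10=k (all mod 26).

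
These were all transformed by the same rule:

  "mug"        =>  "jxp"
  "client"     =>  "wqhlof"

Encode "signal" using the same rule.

odqjlv

The output letters match the input read backwards, each shifted +3: mug reversed is gum. Read the word backwards and shift each letter +3.
On signal: reverse → langis; then shift: l+3=o, a+3=d, n+3=q, g+3=j, i+3=l, s+3=v.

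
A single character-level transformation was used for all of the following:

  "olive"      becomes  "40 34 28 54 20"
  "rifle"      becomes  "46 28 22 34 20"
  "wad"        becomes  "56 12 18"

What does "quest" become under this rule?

44 52 20 48 50

Each letter becomes 2×(its alphabet position, a=1..z=26) + 10.
For quest: q=17→44, u=21→52, e=5→20, s=19→48, t=20→50.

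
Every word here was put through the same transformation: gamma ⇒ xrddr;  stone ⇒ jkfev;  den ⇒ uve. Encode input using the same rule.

zeglk

Every letter moves 17 places later in the alphabet, wrapping around z→a.
Applying it to input: i+17=z, n+17=e, p+17=g, u+17=l, t+17=k.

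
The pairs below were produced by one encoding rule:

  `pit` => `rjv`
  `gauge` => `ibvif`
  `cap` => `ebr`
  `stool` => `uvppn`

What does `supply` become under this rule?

The shift depends on letter class: consonant p→r is +2, but vowel i→j is +1. Two shifts are in play — +1 for a/e/i/o/u, +2 for every other letter.
Applying it to supply: s(cons)+2=u, u(vowel)+1=v, p(cons)+2=r, p(cons)+2=r, l(cons)+2=n, y(cons)+2=a.

uvrrna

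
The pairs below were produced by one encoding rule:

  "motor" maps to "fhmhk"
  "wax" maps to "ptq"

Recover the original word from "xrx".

Every letter moves 19 places later in the alphabet, wrapping around z→a.
Undoing it on xrx: x−19=e, r−19=y, x−19=e.

eye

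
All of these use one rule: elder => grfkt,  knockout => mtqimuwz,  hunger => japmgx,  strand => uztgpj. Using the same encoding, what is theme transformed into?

vngsg

Shifts by position in elder: pos 0: e→g (+2), pos 1: l→r (+6), pos 2: d→f (+2), pos 3: e→k (+6) — repeating every 2. A repeating key of period 2 is used — shifts +2, +6 over and over.
On theme: t+2=v, h+6=n, e+2=g, m+6=s, e+2=g.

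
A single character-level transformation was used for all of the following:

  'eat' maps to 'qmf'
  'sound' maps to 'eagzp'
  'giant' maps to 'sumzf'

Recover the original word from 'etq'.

she

Compare letters: e→q is +12, a→m is +12, t→f is +12 — a constant shift. Each letter is shifted forward by 12 in the alphabet (a Caesar shift of +12).
Reversing it on etq: e−12=s, t−12=h, q−12=e.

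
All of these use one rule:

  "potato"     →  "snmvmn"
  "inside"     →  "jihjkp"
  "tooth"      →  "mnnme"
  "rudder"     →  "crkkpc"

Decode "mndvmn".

tomato

Treating letters as 0–25, the rule is x ↦ 5x + 21 (mod 26).
Reversing it on mndvmn: m(12)→21·(12−21)≡19=t; n(13)→21·(13−21)≡14=o; d(3)→21·(3−21)≡12=m; v(21)→21·(21−21)≡0=a; m(12)→21·(12−21)≡19=t; n(13)→21·(13−21)≡14=o (all mod 26).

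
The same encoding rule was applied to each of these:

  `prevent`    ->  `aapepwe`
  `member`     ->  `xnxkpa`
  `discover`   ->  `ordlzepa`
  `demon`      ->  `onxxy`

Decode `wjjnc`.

A repeating key of period 2 is used — shifts +11, +9 over and over.
Undoing it on wjjnc: w−11=l, j−9=a, j−11=y, n−9=e, c−11=r.

layer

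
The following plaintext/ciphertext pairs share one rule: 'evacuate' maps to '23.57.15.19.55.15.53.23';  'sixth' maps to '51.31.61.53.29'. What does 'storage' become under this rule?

51.53.43.49.15.27.23

e(#5)→23 and v(#22)→57: differences scale by 2, so n = 2·pos + 13. Each letter becomes 2×(its alphabet position, a=1..z=26) + 13.
For storage: s=19→51, t=20→53, o=15→43, r=18→49, a=1→15, g=7→27, e=5→23.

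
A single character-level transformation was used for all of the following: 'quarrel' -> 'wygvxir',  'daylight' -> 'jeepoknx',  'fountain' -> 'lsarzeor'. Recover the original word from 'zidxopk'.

Shifts by position in quarrel: pos 0: q→w (+6), pos 1: u→y (+4), pos 2: a→g (+6), pos 3: r→v (+4) — repeating every 2. It's a Vigenère-style cipher with numeric key [6,4]: position i shifts by key[i mod 2].
Reversing it on zidxopk: z−6=t, i−4=e, d−6=x, x−4=t, o−6=i, p−4=l, k−6=e.

textile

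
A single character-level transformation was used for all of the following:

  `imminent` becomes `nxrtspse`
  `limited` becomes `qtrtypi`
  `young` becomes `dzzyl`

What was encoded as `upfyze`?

The shifts repeat in a cycle of length 2: positions 0,1,… shift by +5, +11, then the pattern repeats.
Undoing it on upfyze: u−5=p, p−11=e, f−5=a, y−11=n, z−5=u, e−11=t.

peanut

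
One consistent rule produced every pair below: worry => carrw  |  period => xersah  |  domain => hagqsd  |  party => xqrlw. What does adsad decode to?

onion

Treating letters as 0–25, the rule is x ↦ 23x + 16 (mod 26).
Decoding adsad: a(0)→17·(0−16)≡14=o; d(3)→17·(3−16)≡13=n; s(18)→17·(18−16)≡8=i; a(0)→17·(0−16)≡14=o; d(3)→17·(3−16)≡13=n (all mod 26).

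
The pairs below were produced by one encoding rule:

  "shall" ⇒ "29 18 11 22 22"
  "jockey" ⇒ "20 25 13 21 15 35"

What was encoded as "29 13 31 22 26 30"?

s is letter #19 and maps to 29: an offset of 10. Letters become their 1-based position plus 10 (so a→11, b→12, …).
Undoing it on 29 13 31 22 26 30: 29→(29−10)÷1=19=s, 13→(13−10)÷1=3=c, 31→(31−10)÷1=21=u, 22→(22−10)÷1=12=l, 26→(26−10)÷1=16=p, 30→(30−10)÷1=20=t.

sculpt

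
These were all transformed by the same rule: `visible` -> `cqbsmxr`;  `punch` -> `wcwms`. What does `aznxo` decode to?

In visible: v→c is +7, i→q is +8, s→b is +9, i→s is +10 — the shift increases by 1 each position. The shift increases by 1 at each position, starting from +7: 7, 8, 9, ….
Decoding aznxo: a−7=t, z−8=r, n−9=e, x−10=n, o−11=d.

trend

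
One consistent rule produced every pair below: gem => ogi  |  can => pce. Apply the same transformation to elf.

hng

The word is reversed, then every letter is shifted forward by 2.
For elf: reverse → fle; then shift: f+2=h, l+2=n, e+2=g.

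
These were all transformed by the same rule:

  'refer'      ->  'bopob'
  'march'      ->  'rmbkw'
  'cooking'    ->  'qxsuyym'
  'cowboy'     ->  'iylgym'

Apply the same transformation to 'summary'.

ibkwwec

The output letters match the input read backwards, each shifted +10: refer reversed is refer. Two steps: reverse the string, then apply a Caesar shift of +10.
On summary: reverse → yrammus; then shift: y+10=i, r+10=b, a+10=k, m+10=w, m+10=w, u+10=e, s+10=c.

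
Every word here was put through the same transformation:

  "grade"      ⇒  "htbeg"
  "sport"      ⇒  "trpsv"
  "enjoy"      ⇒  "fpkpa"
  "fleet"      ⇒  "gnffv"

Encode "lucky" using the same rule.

mwdla

Shifts by position in grade: pos 0: g→h (+1), pos 1: r→t (+2), pos 2: a→b (+1), pos 3: d→e (+1), pos 4: e→g (+2) — repeating every 3. The shifts repeat in a cycle of length 3: positions 0,1,… shift by +1, +2, +1, then the pattern repeats.
For lucky: l+1=m, u+2=w, c+1=d, k+1=l, y+2=a.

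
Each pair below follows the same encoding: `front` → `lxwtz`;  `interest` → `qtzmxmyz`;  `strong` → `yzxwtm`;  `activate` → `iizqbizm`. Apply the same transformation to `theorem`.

The shift depends on letter class: consonant f→l is +6, but vowel o→w is +8. The rule splits by letter class: vowels +8, consonants +6.
Applying it to theorem: t(cons)+6=z, h(cons)+6=n, e(vowel)+8=m, o(vowel)+8=w, r(cons)+6=x, e(vowel)+8=m, m(cons)+6=s.

znmwxms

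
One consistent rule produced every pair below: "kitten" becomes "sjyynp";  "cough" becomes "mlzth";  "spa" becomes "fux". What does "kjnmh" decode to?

chief

The output letters match the input read backwards, each shifted +5: kitten reversed is nettik. The word is reversed, then every letter is shifted forward by 5.
Undoing it on kjnmh: shift back: k−5=f, j−5=e, n−5=i, m−5=h, h−5=c → feihc; then reverse → chief.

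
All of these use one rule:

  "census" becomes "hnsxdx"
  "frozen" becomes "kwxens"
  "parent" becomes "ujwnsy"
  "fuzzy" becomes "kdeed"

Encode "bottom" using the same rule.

gxyyxr

Two shifts are in play — +9 for a/e/i/o/u, +5 for every other letter.
On bottom: b(cons)+5=g, o(vowel)+9=x, t(cons)+5=y, t(cons)+5=y, o(vowel)+9=x, m(cons)+5=r.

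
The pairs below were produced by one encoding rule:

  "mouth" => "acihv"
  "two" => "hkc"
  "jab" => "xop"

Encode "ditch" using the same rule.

rwhqv

Compare letters: m→a is +14, o→c is +14, u→i is +14 — a constant shift. This is a Caesar cipher with shift 14.
On ditch: d+14=r, i+14=w, t+14=h, c+14=q, h+14=v.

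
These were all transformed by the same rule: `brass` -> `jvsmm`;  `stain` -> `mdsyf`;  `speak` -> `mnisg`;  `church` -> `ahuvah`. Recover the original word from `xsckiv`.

b(1)→j(9) and r(17)→v(21) fit y≡17x+18 (mod 26); the inverse of 17 mod 26 is 23. This is an affine cipher: with a=0,…,z=25, each position x becomes (17x+18) mod 26.
Reversing it on xsckiv: x(23)→23·(23−18)≡11=l; s(18)→23·(18−18)≡0=a; c(2)→23·(2−18)≡22=w; k(10)→23·(10−18)≡24=y; i(8)→23·(8−18)≡4=e; v(21)→23·(21−18)≡17=r (all mod 26).

lawyer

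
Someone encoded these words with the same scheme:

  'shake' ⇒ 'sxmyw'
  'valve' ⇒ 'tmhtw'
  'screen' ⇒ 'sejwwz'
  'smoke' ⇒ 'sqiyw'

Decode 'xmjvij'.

s(18)→s(18) and h(7)→x(23) fit y≡9x+12 (mod 26); the inverse of 9 mod 26 is 3. Treating letters as 0–25, the rule is x ↦ 9x + 12 (mod 26).
Decoding xmjvij: x(23)→3·(23−12)≡7=h; m(12)→3·(12−12)≡0=a; j(9)→3·(9−12)≡17=r; v(21)→3·(21−12)≡1=b; i(8)→3·(8−12)≡14=o; j(9)→3·(9−12)≡17=r (all mod 26).

harbor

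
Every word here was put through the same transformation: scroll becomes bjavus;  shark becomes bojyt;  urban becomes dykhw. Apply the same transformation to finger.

opwnny

The shifts repeat in a cycle of length 2: positions 0,1,… shift by +9, +7, then the pattern repeats.
On finger: f+9=o, i+7=p, n+9=w, g+7=n, e+9=n, r+7=y.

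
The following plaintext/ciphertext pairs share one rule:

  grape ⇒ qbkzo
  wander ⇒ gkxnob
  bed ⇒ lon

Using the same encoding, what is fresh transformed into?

Compare letters: g→q is +10, r→b is +10, a→k is +10 — a constant shift. Each letter is shifted forward by 10 in the alphabet (a Caesar shift of +10).
For fresh: f+10=p, r+10=b, e+10=o, s+10=c, h+10=r.

pbocr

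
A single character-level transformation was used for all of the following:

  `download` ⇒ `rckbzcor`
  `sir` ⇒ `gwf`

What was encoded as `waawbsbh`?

imminent

Compare letters: d→r is +14, o→c is +14, w→k is +14 — a constant shift. This is a Caesar cipher with shift 14.
Reversing it on waawbsbh: w−14=i, a−14=m, a−14=m, w−14=i, b−14=n, s−14=e, b−14=n, h−14=t.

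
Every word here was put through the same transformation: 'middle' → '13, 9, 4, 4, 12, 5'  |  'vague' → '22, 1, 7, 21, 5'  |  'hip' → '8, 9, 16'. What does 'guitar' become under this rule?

7, 21, 9, 20, 1, 18

Letters become their 1-indexed alphabet positions: a=1 … z=26.
For guitar: g=7→7, u=21→21, i=9→9, t=20→20, a=1→1, r=18→18.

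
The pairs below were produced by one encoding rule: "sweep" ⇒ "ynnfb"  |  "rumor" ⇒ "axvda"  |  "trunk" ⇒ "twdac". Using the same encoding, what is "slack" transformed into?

Two steps: reverse the string, then apply a Caesar shift of +9.
On slack: reverse → kcals; then shift: k+9=t, c+9=l, a+9=j, l+9=u, s+9=b.

tljub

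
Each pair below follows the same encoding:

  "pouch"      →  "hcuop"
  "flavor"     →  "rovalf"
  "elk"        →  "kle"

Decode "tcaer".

react

The output letters match the input read backwards: pouch reversed is hcuop. It's just the letters in reverse order.
Undoing it on tcaer: then reverse → react.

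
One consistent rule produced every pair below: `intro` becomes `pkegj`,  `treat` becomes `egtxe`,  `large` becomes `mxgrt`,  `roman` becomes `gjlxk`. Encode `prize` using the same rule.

igpyt

i(8)→p(15) and n(13)→k(10) fit y≡25x+23 (mod 26); the inverse of 25 mod 26 is 25. This is an affine cipher: with a=0,…,z=25, each position x becomes (25x+23) mod 26.
On prize: p(15)→25·15+23≡8=i; r(17)→25·17+23≡6=g; i(8)→25·8+23≡15=p; z(25)→25·25+23≡24=y; e(4)→25·4+23≡19=t (all mod 26).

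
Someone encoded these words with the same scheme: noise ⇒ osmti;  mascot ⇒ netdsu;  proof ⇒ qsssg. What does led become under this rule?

mie

The shift depends on letter class: consonant n→o is +1, but vowel o→s is +4. Vowels shift forward by 4 and consonants shift forward by 1.
For led: l(cons)+1=m, e(vowel)+4=i, d(cons)+1=e.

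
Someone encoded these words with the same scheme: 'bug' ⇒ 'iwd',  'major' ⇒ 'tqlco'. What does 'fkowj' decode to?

humid

The output letters match the input read backwards, each shifted +2: bug reversed is gub. Read the word backwards and shift each letter +2.
Reversing it on fkowj: shift back: f−2=d, k−2=i, o−2=m, w−2=u, j−2=h → dimuh; then reverse → humid.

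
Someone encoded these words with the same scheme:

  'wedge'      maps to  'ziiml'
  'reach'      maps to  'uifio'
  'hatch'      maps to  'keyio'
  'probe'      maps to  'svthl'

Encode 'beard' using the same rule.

Each letter shifts forward by (position + 3), i.e. 3, 4, 5, … — the shift grows by one for each successive letter.
Applying it to beard: b+3=e, e+4=i, a+5=f, r+6=x, d+7=k.

eifxk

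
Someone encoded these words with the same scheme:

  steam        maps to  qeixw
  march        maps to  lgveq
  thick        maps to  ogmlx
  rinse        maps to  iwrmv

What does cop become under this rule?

tsg

The output letters match the input read backwards, each shifted +4: steam reversed is maets. The word is reversed, then every letter is shifted forward by 4.
On cop: reverse → poc; then shift: p+4=t, o+4=s, c+4=g.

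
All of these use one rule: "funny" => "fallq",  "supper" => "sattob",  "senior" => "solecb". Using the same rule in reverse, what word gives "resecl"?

f(5)→f(5) and u(20)→a(0) fit y≡17x+24 (mod 26); the inverse of 17 mod 26 is 23. This is an affine cipher: with a=0,…,z=25, each position x becomes (17x+24) mod 26.
Reversing it on resecl: r(17)→23·(17−24)≡21=v; e(4)→23·(4−24)≡8=i; s(18)→23·(18−24)≡18=s; e(4)→23·(4−24)≡8=i; c(2)→23·(2−24)≡14=o; l(11)→23·(11−24)≡13=n (all mod 26).

vision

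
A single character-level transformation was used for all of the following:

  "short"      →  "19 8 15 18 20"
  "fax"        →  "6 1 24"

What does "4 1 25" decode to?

day

Letters become their 1-indexed alphabet positions: a=1 … z=26.
Reversing it on 4 1 25: 4=d, 1=a, 25=y.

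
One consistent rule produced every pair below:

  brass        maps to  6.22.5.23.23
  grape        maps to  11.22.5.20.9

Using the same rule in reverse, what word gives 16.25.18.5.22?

lunar

Letters become their 1-based position plus 4 (so a→5, b→6, …).
Reversing it on 16.25.18.5.22: 16→(16−4)÷1=12=l, 25→(25−4)÷1=21=u, 18→(18−4)÷1=14=n, 5→(5−4)÷1=1=a, 22→(22−4)÷1=18=r.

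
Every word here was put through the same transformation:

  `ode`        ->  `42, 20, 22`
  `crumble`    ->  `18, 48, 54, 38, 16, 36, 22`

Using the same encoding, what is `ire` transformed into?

30, 48, 22

o(#15)→42 and d(#4)→20: differences scale by 2, so n = 2·pos + 12. The formula is n = 2×(alphabet index, a=1) + 12.
On ire: i=9→30, r=18→48, e=5→22.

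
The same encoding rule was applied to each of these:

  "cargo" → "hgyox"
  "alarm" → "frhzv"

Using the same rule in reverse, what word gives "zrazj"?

ultra

In cargo: c→h is +5, a→g is +6, r→y is +7, g→o is +8 — the shift increases by 1 each position. The shift increases by 1 at each position, starting from +5: 5, 6, 7, ….
Undoing it on zrazj: z−5=u, r−6=l, a−7=t, z−8=r, j−9=a.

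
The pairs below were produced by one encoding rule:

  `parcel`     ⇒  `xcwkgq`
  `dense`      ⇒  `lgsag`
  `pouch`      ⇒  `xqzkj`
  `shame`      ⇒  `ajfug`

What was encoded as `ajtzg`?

Shifts by position in parcel: pos 0: p→x (+8), pos 1: a→c (+2), pos 2: r→w (+5), pos 3: c→k (+8), pos 4: e→g (+2), pos 5: l→q (+5) — repeating every 3. A repeating key of period 3 is used — shifts +8, +2, +5 over and over.
Reversing it on ajtzg: a−8=s, j−2=h, t−5=o, z−8=r, g−2=e.

shore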